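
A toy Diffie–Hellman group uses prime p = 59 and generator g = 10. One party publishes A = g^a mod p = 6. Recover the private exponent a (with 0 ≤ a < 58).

57

Baby-step giant-step with m = ceil(sqrt(58)) = 8.
Baby table (10^j mod 59 for j=0..7):
  0:1  1:10  2:41  3:56  4:29  5:54  6:9  7:31
Giant step factor: 10^(-8) ≡ 4 (mod 59).
Scan 6·4^i mod 59 for i = 0, 1, …:
  i=0: 6   i=1: 24   i=2: 37   i=3: 30
  i=4: 2   i=5: 8   i=6: 32   i=7: 10
Match at i=7, j=1: a = 7·8 + 1 = 57.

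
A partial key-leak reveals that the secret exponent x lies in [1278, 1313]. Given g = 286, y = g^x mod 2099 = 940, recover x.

Compute 286^1278 mod 2099 = 579, then multiply by 286 repeatedly:
  286^1278=579  286^1279=1872  286^1280=147  286^1281=62  286^1282=940
Found 940 at exponent 1282.

1282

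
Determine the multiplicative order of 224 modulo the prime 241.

The order of 224 must divide p − 1 = 240 = 2^4 · 3 · 5.
Divisors: 1, 2, 3, 4, 5, 6, 8, 10, 12, 15, 16, 20, 24, 30, 40, 48, 60, 80, 120, 240.
Check each in increasing order: 224^1 ≡ 224;  224^2 ≡ 48;  224^3 ≡ 148;  224^4 ≡ 135;  224^5 ≡ 115;  224^6 ≡ 214;  224^8 ≡ 150;  224^10 ≡ 211;  224^12 ≡ 6;  224^15 ≡ 165;  224^16 ≡ 87;  224^20 ≡ 177;  224^24 ≡ 36;  224^30 ≡ 233;  224^40 ≡ 240;  224^48 ≡ 91;  224^60 ≡ 64;  224^80 ≡ 1.
Smallest exponent giving 1 is 80.

80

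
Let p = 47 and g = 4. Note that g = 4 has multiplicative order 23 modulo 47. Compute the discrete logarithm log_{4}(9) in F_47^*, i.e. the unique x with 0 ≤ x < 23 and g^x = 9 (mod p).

19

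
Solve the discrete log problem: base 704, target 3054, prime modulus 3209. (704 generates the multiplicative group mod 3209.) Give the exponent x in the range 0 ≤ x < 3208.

2594

Baby-step giant-step with m = ceil(sqrt(3208)) = 57.
Baby table (704^j mod 3209 for j=0..56):
  0:1  1:704  2:1430  3:2303  4:767  5:856  6:2541  7:1451
  8:1042  9:1916  10:1084  11:2603  12:173  13:3059  14:297  15:503
  16:1122  17:474  18:3169  19:721  20:562  21:941  22:1410  23:1059
  24:1048  25:2931  26:37  27:376  28:1566  29:1777  30:2707  31:2791
  32:956  33:2343  34:46  35:294  36:1600  37:41  38:3192  39:868
  40:1362  41:2566  42:3006  43:1493  44:1729  45:1005  46:1540  47:2727
  48:826  49:675  50:268  51:2550  52:1369  53:1076  54:180  55:1569
  56:680
Giant step factor: 704^(-57) ≡ 1768 (mod 3209).
Scan 3054·1768^i mod 3209 for i = 0, 1, …:
  i=0: 3054   i=1: 1934   i=2: 1727   i=3: 1577
  i=4: 2724   i=5: 2532   i=6: 21   i=7: 1829
  i=8: 2209   i=9: 159     …   i=44: 2003
  i=45: 1777
Match at i=45, j=29: x = 45·57 + 29 = 2594.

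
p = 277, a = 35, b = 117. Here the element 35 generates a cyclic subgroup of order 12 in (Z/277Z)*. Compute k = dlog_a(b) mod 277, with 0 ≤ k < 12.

Successive powers of 35 modulo 277:
  35^0=1  35^1=35  35^2=117
So 35^2 ≡ 117 (mod 277), giving k = 2.

2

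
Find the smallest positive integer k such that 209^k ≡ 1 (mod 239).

The order of 209 must divide p − 1 = 238 = 2 · 7 · 17.
Divisors: 1, 2, 7, 14, 17, 34, 119, 238.
Check each in increasing order: 209^1 ≡ 209;  209^2 ≡ 183;  209^7 ≡ 203;  209^14 ≡ 101;  209^17 ≡ 229;  209^34 ≡ 100;  209^119 ≡ 238;  209^238 ≡ 1.
Smallest exponent giving 1 is 238.

238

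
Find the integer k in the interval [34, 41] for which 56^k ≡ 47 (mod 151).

Compute 56^34 mod 151 = 136, then multiply by 56 repeatedly:
  56^34=136  56^35=66  56^36=72  56^37=106  56^38=47
Found 47 at exponent 38.

38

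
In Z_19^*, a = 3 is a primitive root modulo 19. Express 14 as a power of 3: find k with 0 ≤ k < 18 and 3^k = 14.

Successive powers of 3 modulo 19:
  3^0=1  3^1=3  3^2=9  3^3=8  3^4=5  3^5=15
  3^6=7  3^7=2  3^8=6  3^9=18  3^10=16  3^11=10
  3^12=11  3^13=14
So 3^13 ≡ 14 (mod 19), giving k = 13.

13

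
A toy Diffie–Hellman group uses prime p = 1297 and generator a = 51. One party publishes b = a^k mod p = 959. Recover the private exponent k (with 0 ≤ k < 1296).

Baby-step giant-step with m = ceil(sqrt(1296)) = 36.
Baby table (51^j mod 1297 for j=0..35):
  0:1  1:51  2:7  3:357  4:49  5:1202  6:343  7:632
  8:1104  9:533  10:1243  11:1137  12:919  13:177  14:1245  15:1239
  16:933  17:891  18:46  19:1049  20:322  21:858  22:957  23:818
  24:214  25:538  26:201  27:1172  28:110  29:422  30:770  31:360
  32:202  33:1223  34:117  35:779
Giant step factor: 51^(-36) ≡ 426 (mod 1297).
Scan 959·426^i mod 1297 for i = 0, 1, …:
  i=0: 959   i=1: 1276   i=2: 133   i=3: 887
  i=4: 435   i=5: 1136   i=6: 155   i=7: 1180
  i=8: 741   i=9: 495     …   i=24: 1142
  i=25: 117
Match at i=25, j=34: k = 25·36 + 34 = 934.

934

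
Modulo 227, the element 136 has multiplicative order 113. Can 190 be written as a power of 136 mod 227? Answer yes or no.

yes

190 ∈ ⟨136⟩ iff 190^113 ≡ 1 (mod 227), since |⟨136⟩| = 113.
190^113 mod 227 = 1.
Since 1 = 1, 190 lies in the subgroup.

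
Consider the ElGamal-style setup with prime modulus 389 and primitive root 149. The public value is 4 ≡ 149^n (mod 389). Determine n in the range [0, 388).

214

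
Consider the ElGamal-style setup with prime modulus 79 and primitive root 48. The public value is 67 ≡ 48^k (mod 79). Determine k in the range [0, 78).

Baby-step giant-step with m = ceil(sqrt(78)) = 9.
Baby table (48^j mod 79 for j=0..8):
  0:1  1:48  2:13  3:71  4:11  5:54  6:64  7:70
  8:42
Giant step factor: 48^(-9) ≡ 27 (mod 79).
Scan 67·27^i mod 79 for i = 0, 1, …:
  i=0: 67   i=1: 71
Match at i=1, j=3: k = 1·9 + 3 = 12.

12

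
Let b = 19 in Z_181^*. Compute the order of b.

4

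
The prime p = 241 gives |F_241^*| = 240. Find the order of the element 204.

The order of 204 must divide p − 1 = 240 = 2^4 · 3 · 5.
Divisors: 1, 2, 3, 4, 5, 6, 8, 10, 12, 15, 16, 20, 24, 30, 40, 48, 60, 80, 120, 240.
Check each in increasing order: 204^1 ≡ 204;  204^2 ≡ 164;  204^3 ≡ 198;  204^4 ≡ 145;  204^5 ≡ 178;  204^6 ≡ 162;  204^8 ≡ 58;  204^10 ≡ 113;  204^12 ≡ 216;  204^15 ≡ 111;  204^16 ≡ 231;  204^20 ≡ 237;  204^24 ≡ 143;  204^30 ≡ 30;  204^40 ≡ 16;  204^48 ≡ 205;  204^60 ≡ 177;  204^80 ≡ 15;  204^120 ≡ 240;  204^240 ≡ 1.
Smallest exponent giving 1 is 240.

240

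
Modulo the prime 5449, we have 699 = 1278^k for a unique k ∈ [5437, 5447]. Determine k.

Compute 1278^5437 mod 5449 = 3890, then multiply by 1278 repeatedly:
  1278^5437=3890  1278^5438=1932  1278^5439=699
Found 699 at exponent 5439.

5439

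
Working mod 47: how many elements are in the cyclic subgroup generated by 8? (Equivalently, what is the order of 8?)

23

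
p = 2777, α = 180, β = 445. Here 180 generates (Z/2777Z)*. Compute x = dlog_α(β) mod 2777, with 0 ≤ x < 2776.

595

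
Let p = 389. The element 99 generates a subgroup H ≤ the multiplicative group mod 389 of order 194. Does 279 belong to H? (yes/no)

no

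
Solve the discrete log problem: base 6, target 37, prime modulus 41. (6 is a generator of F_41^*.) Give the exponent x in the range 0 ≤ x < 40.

Successive powers of 6 modulo 41:
  6^0=1  6^1=6  6^2=36  6^3=11  6^4=25  6^5=27
  6^6=39  6^7=29  6^8=10  6^9=19  6^10=32  6^11=28
  6^12=4  6^13=24  6^14=21  6^15=3  6^16=18  6^17=26
  6^18=33  6^19=34  6^20=40  6^21=35  6^22=5  6^23=30
  6^24=16  6^25=14  6^26=2  6^27=12  6^28=31  6^29=22
  6^30=9  6^31=13  6^32=37
So 6^32 ≡ 37 (mod 41), giving x = 32.

32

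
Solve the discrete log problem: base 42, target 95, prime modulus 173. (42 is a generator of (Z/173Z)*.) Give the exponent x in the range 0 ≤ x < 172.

160

Baby-step giant-step with m = ceil(sqrt(172)) = 14.
Baby table (42^j mod 173 for j=0..13):
  0:1  1:42  2:34  3:44  4:118  5:112  6:33  7:2
  8:84  9:68  10:88  11:63  12:51  13:66
Giant step factor: 42^(-14) ≡ 130 (mod 173).
Scan 95·130^i mod 173 for i = 0, 1, …:
  i=0: 95   i=1: 67   i=2: 60   i=3: 15
  i=4: 47   i=5: 55   i=6: 57   i=7: 144
  i=8: 36   i=9: 9   i=10: 132   i=11: 33
Match at i=11, j=6: x = 11·14 + 6 = 160.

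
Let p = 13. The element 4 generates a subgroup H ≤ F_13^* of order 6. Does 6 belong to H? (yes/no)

no

⟨4⟩ has order 6; its elements mod 13 are {1, 3, 4, 9, 10, 12}.
6 is not in this set.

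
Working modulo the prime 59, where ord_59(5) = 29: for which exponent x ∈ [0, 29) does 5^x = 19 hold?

16

Successive powers of 5 modulo 59:
  5^0=1  5^1=5  5^2=25  5^3=7  5^4=35  5^5=57
  5^6=49  5^7=9  5^8=45  5^9=48  5^10=4  5^11=20
  5^12=41  5^13=28  5^14=22  5^15=51  5^16=19
So 5^16 ≡ 19 (mod 59), giving x = 16.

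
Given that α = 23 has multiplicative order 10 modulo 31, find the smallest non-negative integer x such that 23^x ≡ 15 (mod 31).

3

Successive powers of 23 modulo 31:
  23^0=1  23^1=23  23^2=2  23^3=15
So 23^3 ≡ 15 (mod 31), giving x = 3.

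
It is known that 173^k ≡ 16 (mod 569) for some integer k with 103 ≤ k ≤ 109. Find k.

104

Compute 173^103 mod 569 = 477, then multiply by 173 repeatedly:
  173^103=477  173^104=16
Found 16 at exponent 104.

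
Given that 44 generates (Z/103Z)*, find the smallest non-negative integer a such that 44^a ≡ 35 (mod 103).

37

Baby-step giant-step with m = ceil(sqrt(102)) = 11.
Baby table (44^j mod 103 for j=0..10):
  0:1  1:44  2:82  3:3  4:29  5:40  6:9  7:87
  8:17  9:27  10:55
Giant step factor: 44^(-11) ≡ 101 (mod 103).
Scan 35·101^i mod 103 for i = 0, 1, …:
  i=0: 35   i=1: 33   i=2: 37   i=3: 29
Match at i=3, j=4: a = 3·11 + 4 = 37.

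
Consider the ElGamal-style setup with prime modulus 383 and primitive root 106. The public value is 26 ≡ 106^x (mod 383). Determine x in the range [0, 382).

Baby-step giant-step with m = ceil(sqrt(382)) = 20.
Baby table (106^j mod 383 for j=0..19):
  0:1  1:106  2:129  3:269  4:172  5:231  6:357  7:308
  8:93  9:283  10:124  11:122  12:293  13:35  14:263  15:302
  16:223  17:275  18:42  19:239
Giant step factor: 106^(-20) ≡ 171 (mod 383).
Scan 26·171^i mod 383 for i = 0, 1, …:
  i=0: 26   i=1: 233   i=2: 11   i=3: 349
  i=4: 314   i=5: 74   i=6: 15   i=7: 267
  i=8: 80   i=9: 275
Match at i=9, j=17: x = 9·20 + 17 = 197.

197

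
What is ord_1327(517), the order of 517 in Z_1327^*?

The order of 517 must divide p − 1 = 1326 = 2 · 3 · 13 · 17.
Divisors: 1, 2, 3, 6, 13, 17, 26, 34, 39, 51, 78, 102, 221, 442, 663, 1326.
Check each in increasing order: 517^1 ≡ 517;  517^2 ≡ 562;  517^3 ≡ 1268;  517^6 ≡ 827;  517^13 ≡ 200;  517^17 ≡ 946;  517^26 ≡ 190;  517^34 ≡ 518;  517^39 ≡ 844;  517^51 ≡ 365;  517^78 ≡ 1064;  517^102 ≡ 525;  517^221 ≡ 347;  517^442 ≡ 979;  517^663 ≡ 1.
Smallest exponent giving 1 is 663.

663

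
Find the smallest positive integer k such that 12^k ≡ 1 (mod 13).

2

The order of 12 must divide p − 1 = 12 = 2^2 · 3.
Divisors: 1, 2, 3, 4, 6, 12.
Check each in increasing order: 12^1 ≡ 12;  12^2 ≡ 1.
Smallest exponent giving 1 is 2.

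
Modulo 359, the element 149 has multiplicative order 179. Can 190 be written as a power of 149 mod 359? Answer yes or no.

190 ∈ ⟨149⟩ iff 190^179 ≡ 1 (mod 359), since |⟨149⟩| = 179.
190^179 mod 359 = 358.
Since 358 ≠ 1, 190 does not lie in the subgroup.

no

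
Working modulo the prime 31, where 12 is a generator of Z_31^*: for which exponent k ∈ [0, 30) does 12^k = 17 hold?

13

Successive powers of 12 modulo 31:
  12^0=1  12^1=12  12^2=20  12^3=23  12^4=28  12^5=26
  12^6=2  12^7=24  12^8=9  12^9=15  12^10=25  12^11=21
  12^12=4  12^13=17
So 12^13 ≡ 17 (mod 31), giving k = 13.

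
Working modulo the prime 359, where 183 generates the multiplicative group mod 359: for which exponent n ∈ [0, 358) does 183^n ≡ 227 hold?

23

Successive powers of 183 modulo 359:
  183^0=1  183^1=183  183^2=102  183^3=357  183^4=352  183^5=155
  183^6=4  183^7=14  183^8=49  183^9=351  183^10=331  183^11=261
  183^12=16  183^13=56  183^14=196  183^15=327  183^16=247  183^17=326
  183^18=64  183^19=224  183^20=66  183^21=231  183^22=270  183^23=227
So 183^23 ≡ 227 (mod 359), giving n = 23.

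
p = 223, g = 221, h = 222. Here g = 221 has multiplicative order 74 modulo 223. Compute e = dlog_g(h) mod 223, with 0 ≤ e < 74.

37

Baby-step giant-step with m = ceil(sqrt(74)) = 9.
Baby table (221^j mod 223 for j=0..8):
  0:1  1:221  2:4  3:215  4:16  5:191  6:64  7:95
  8:33
Giant step factor: 221^(-9) ≡ 125 (mod 223).
Scan 222·125^i mod 223 for i = 0, 1, …:
  i=0: 222   i=1: 98   i=2: 208   i=3: 132
  i=4: 221
Match at i=4, j=1: e = 4·9 + 1 = 37.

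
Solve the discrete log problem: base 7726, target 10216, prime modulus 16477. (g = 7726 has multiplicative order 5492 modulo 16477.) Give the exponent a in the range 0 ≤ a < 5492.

1346

Baby-step giant-step with m = ceil(sqrt(5492)) = 75.
Baby table (7726^j mod 16477 for j=0..74):
  0:1  1:7726  2:11382  3:16060  4:7750  5:15559  6:9119  7:14219
  8:3835  9:3564  10:2397  11:15551  12:13219  13:5548  14:7171  15:7472
  16:9741  17:8507  18:14806  19:7822  20:11613  21:4773  22:672  23:1617
  24:3376  25:16362  26:1268  27:9230  28:15001  29:14985  30:6708  31:5843
  32:12515  33:3854  34:2065  35:4454  36:7628  37:12176  38:4583  39:15662
  40:14001  41:221  42:10315  43:10918  44:6705  45:15619  46:11323  47:5105
  48:11769  49:7208  50:13225  51:2473  52:9555  53:4970  54:6810  55:2999
  56:3612  57:10751  58:1669  59:9680  60:15054  61:12538  62:305  63:219
  64:11340  65:4631  66:7539  67:119  68:13159  69:3344  70:16285  71:16015
  72:6097  73:14156  74:11407
Giant step factor: 7726^(-75) ≡ 4919 (mod 16477).
Scan 10216·4919^i mod 16477 for i = 0, 1, …:
  i=0: 10216   i=1: 14131   i=2: 10403   i=3: 11272
  i=4: 1863   i=5: 2885   i=6: 4618   i=7: 10636
  i=8: 4009   i=9: 13779     …   i=16: 15539
  i=17: 16015
Match at i=17, j=71: a = 17·75 + 71 = 1346.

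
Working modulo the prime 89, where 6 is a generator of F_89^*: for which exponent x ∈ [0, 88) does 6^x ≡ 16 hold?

Baby-step giant-step with m = ceil(sqrt(88)) = 10.
Baby table (6^j mod 89 for j=0..9):
  0:1  1:6  2:36  3:38  4:50  5:33  6:20  7:31
  8:8  9:48
Giant step factor: 6^(-10) ≡ 17 (mod 89).
Scan 16·17^i mod 89 for i = 0, 1, …:
  i=0: 16   i=1: 5   i=2: 85   i=3: 21
  i=4: 1
Match at i=4, j=0: x = 4·10 + 0 = 40.

40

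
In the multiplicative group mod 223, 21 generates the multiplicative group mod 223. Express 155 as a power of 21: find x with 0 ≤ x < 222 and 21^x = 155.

45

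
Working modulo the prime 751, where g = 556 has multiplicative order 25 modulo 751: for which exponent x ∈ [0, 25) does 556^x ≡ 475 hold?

Successive powers of 556 modulo 751:
  556^0=1  556^1=556  556^2=475
So 556^2 ≡ 475 (mod 751), giving x = 2.

2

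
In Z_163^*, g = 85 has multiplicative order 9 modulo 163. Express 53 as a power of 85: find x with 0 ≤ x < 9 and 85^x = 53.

Successive powers of 85 modulo 163:
  85^0=1  85^1=85  85^2=53
So 85^2 ≡ 53 (mod 163), giving x = 2.

2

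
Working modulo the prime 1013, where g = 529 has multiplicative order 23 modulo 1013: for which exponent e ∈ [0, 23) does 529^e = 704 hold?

7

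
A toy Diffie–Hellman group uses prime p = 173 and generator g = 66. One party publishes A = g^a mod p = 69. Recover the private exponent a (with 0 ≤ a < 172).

65

Baby-step giant-step with m = ceil(sqrt(172)) = 14.
Baby table (66^j mod 173 for j=0..13):
  0:1  1:66  2:31  3:143  4:96  5:108  6:35  7:61
  8:47  9:161  10:73  11:147  12:14  13:59
Giant step factor: 66^(-14) ≡ 116 (mod 173).
Scan 69·116^i mod 173 for i = 0, 1, …:
  i=0: 69   i=1: 46   i=2: 146   i=3: 155
  i=4: 161
Match at i=4, j=9: a = 4·14 + 9 = 65.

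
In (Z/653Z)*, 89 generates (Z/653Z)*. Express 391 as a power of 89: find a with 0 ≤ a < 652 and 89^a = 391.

Baby-step giant-step with m = ceil(sqrt(652)) = 26.
Baby table (89^j mod 653 for j=0..25):
  0:1  1:89  2:85  3:382  4:42  5:473  6:305  7:372
  8:458  9:276  10:403  11:605  12:299  13:491  14:601  15:596
  16:151  17:379  18:428  19:218  20:465  21:246  22:345  23:14
  24:593  25:537
Giant step factor: 89^(-26) ≡ 79 (mod 653).
Scan 391·79^i mod 653 for i = 0, 1, …:
  i=0: 391   i=1: 198   i=2: 623   i=3: 242
  i=4: 181   i=5: 586   i=6: 584   i=7: 426
  i=8: 351   i=9: 303   i=10: 429   i=11: 588
  i=12: 89
Match at i=12, j=1: a = 12·26 + 1 = 313.

313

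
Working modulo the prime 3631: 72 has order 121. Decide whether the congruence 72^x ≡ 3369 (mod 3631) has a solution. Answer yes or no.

no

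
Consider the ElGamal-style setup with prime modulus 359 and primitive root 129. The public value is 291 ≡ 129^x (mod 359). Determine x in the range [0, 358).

51

Baby-step giant-step with m = ceil(sqrt(358)) = 19.
Baby table (129^j mod 359 for j=0..18):
  0:1  1:129  2:127  3:228  4:333  5:236  6:288  7:175
  8:317  9:326  10:51  11:117  12:15  13:140  14:110  15:189
  16:328  17:309  18:12
Giant step factor: 129^(-19) ≡ 234 (mod 359).
Scan 291·234^i mod 359 for i = 0, 1, …:
  i=0: 291   i=1: 243   i=2: 140
Match at i=2, j=13: x = 2·19 + 13 = 51.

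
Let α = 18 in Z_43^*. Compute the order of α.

The order of 18 must divide p − 1 = 42 = 2 · 3 · 7.
Divisors: 1, 2, 3, 6, 7, 14, 21, 42.
Check each in increasing order: 18^1 ≡ 18;  18^2 ≡ 23;  18^3 ≡ 27;  18^6 ≡ 41;  18^7 ≡ 7;  18^14 ≡ 6;  18^21 ≡ 42;  18^42 ≡ 1.
Smallest exponent giving 1 is 42.

42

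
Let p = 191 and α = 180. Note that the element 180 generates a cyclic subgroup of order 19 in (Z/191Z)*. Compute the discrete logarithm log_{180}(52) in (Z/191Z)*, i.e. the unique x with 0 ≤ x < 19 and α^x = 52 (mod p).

18

Successive powers of 180 modulo 191:
  180^0=1  180^1=180  180^2=121  180^3=6  180^4=125  180^5=153
  180^6=36  180^7=177  180^8=154  180^9=25  180^10=107  180^11=160
  180^12=150  180^13=69  180^14=5  180^15=136  180^16=32  180^17=30
  180^18=52
So 180^18 ≡ 52 (mod 191), giving x = 18.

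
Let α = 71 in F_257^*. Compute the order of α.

256

The order of 71 must divide p − 1 = 256 = 2^8.
Divisors: 1, 2, 4, 8, 16, 32, 64, 128, 256.
Check each in increasing order: 71^1 ≡ 71;  71^2 ≡ 158;  71^4 ≡ 35;  71^8 ≡ 197;  71^16 ≡ 2;  71^32 ≡ 4;  71^64 ≡ 16;  71^128 ≡ 256;  71^256 ≡ 1.
Smallest exponent giving 1 is 256.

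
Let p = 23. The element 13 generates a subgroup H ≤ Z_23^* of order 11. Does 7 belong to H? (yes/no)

7 ∈ ⟨13⟩ iff 7^11 ≡ 1 (mod 23), since |⟨13⟩| = 11.
7^11 mod 23 = 22.
Since 22 ≠ 1, 7 does not lie in the subgroup.

no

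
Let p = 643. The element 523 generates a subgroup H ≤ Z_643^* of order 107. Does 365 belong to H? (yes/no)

no

365 ∈ ⟨523⟩ iff 365^107 ≡ 1 (mod 643), since |⟨523⟩| = 107.
365^107 mod 643 = 465.
Since 465 ≠ 1, 365 does not lie in the subgroup.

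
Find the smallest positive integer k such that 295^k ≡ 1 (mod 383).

The order of 295 must divide p − 1 = 382 = 2 · 191.
Divisors: 1, 2, 191, 382.
Check each in increasing order: 295^1 ≡ 295;  295^2 ≡ 84;  295^191 ≡ 1.
Smallest exponent giving 1 is 191.

191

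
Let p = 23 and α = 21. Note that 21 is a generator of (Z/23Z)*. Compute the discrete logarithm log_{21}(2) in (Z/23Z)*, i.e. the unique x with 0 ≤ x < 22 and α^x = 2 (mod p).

Successive powers of 21 modulo 23:
  21^0=1  21^1=21  21^2=4  21^3=15  21^4=16  21^5=14
  21^6=18  21^7=10  21^8=3  21^9=17  21^10=12  21^11=22
  21^12=2
So 21^12 ≡ 2 (mod 23), giving x = 12.

12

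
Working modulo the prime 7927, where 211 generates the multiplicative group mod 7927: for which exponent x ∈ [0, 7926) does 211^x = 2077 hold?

5613

Baby-step giant-step with m = ceil(sqrt(7926)) = 90.
Baby table (211^j mod 7927 for j=0..89):
  0:1  1:211  2:4886  3:436  4:4799  5:5860  6:7775  7:7563
  8:2466  9:5071  10:7763  11:5031  12:7250  13:7766  14:5664  15:6054
  16:1147  17:4207  18:7780  19:691  20:3115  21:7251  22:50  23:2623
  24:6490  25:5946  26:2140  27:7628  28:327  29:5581  30:4395  31:7813
  32:7654  33:5813  34:5785  35:7804  36:5755  37:1474  38:1861  39:4248
  40:577  41:2842  42:5137  43:5835  44:2500  45:4318  46:7420  47:4001
  48:3949  49:904  50:496  51:1605  52:5721  53:2227  54:2204  55:5278
  56:3878  57:1777  58:2378  59:2357  60:5853  61:6298  62:5069  63:7341
  64:3186  65:6378  66:6095  67:1871  68:6358  69:1875  70:7202  71:5565
  72:1019  73:980  74:678  75:372  76:7149  77:2309  78:3652  79:1653
  80:7922  81:6872  82:7278  83:5747  84:7713  85:2408  86:760  87:1820
  88:3524  89:6353
Giant step factor: 211^(-90) ≡ 7898 (mod 7927).
Scan 2077·7898^i mod 7927 for i = 0, 1, …:
  i=0: 2077   i=1: 3183   i=2: 2817   i=3: 5504
  i=4: 6851   i=5: 7423   i=6: 6689   i=7: 4194
  i=8: 5206   i=9: 7566     …   i=61: 2533
  i=62: 5813
Match at i=62, j=33: x = 62·90 + 33 = 5613.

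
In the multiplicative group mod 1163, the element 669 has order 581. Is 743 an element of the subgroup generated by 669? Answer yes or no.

743 ∈ ⟨669⟩ iff 743^581 ≡ 1 (mod 1163), since |⟨669⟩| = 581.
743^581 mod 1163 = 1162.
Since 1162 ≠ 1, 743 does not lie in the subgroup.

no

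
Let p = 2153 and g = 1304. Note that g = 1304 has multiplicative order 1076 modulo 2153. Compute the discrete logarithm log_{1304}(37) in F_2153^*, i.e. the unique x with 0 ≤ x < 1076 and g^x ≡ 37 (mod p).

767

Baby-step giant-step with m = ceil(sqrt(1076)) = 33.
Baby table (1304^j mod 2153 for j=0..32):
  0:1  1:1304  2:1699  3:59  4:1581  5:1203  6:1328  7:700
  8:2081  9:844  10:393  11:58  12:277  13:1657  14:1269  15:1272
  16:878  17:1669  18:1846  19:130  20:1586  21:1264  22:1211  23:995
  24:1374  25:400  26:574  27:1405  28:2070  29:1571  30:1081  31:1562
  32:110
Giant step factor: 1304^(-33) ≡ 1930 (mod 2153).
Scan 37·1930^i mod 2153 for i = 0, 1, …:
  i=0: 37   i=1: 361   i=2: 1311   i=3: 455
  i=4: 1879   i=5: 818   i=6: 591   i=7: 1693
  i=8: 1389   i=9: 285     …   i=22: 261
  i=23: 2081
Match at i=23, j=8: x = 23·33 + 8 = 767.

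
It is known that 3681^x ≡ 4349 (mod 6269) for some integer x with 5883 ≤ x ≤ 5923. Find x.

Compute 3681^5883 mod 6269 = 929, then multiply by 3681 repeatedly:
  3681^5883=929  3681^5884=3044  3681^5885=2261  3681^5886=3778  3681^5887=2176
  3681^5888=4343  3681^5889=633  3681^5890=4274  3681^5891=3673  3681^5892=4349
Found 4349 at exponent 5892.

5892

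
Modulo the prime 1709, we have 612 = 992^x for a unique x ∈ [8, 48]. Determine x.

42

Compute 992^8 mod 1709 = 801, then multiply by 992 repeatedly:
  992^8=801  992^9=1616  992^10=30  992^11=707  992^12=654
  992^13=1057  992^14=927  992^15=142  992^16=726  992^17=703
  992^18=104  992^19=628  992^20=900  992^21=702  992^22=821
  992^23=948  992^24=466  992^25=842  992^26=1272  992^27=582
  992^28=1411  992^29=41  992^30=1365  992^31=552  992^32=704
  992^33=1096  992^34=308  992^35=1334  992^36=562  992^37=370
  992^38=1314  992^39=1230  992^40=1643  992^41=1179  992^42=612
Found 612 at exponent 42.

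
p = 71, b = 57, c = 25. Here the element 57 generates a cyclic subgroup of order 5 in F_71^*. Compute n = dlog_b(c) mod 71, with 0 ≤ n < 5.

3

Successive powers of 57 modulo 71:
  57^0=1  57^1=57  57^2=54  57^3=25
So 57^3 ≡ 25 (mod 71), giving n = 3.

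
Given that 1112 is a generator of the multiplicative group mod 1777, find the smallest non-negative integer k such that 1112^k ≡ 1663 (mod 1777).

519

Baby-step giant-step with m = ceil(sqrt(1776)) = 43.
Baby table (1112^j mod 1777 for j=0..42):
  0:1  1:1112  2:1529  3:1436  4:1086  5:1049  6:776  7:1067
  8:1245  9:157  10:438  11:158  12:1550  13:1687  14:1209  15:996
  16:481  17:1772  18:1548  19:1240  20:1705  21:1678  22:86  23:1451
  24:1773  25:883  26:992  27:1364  28:987  29:1135  30:450  31:1063
  32:351  33:1149  34:25  35:1145  36:908  37:360  38:495  39:1347
  40:1630  41:20  42:916
Giant step factor: 1112^(-43) ≡ 843 (mod 1777).
Scan 1663·843^i mod 1777 for i = 0, 1, …:
  i=0: 1663   i=1: 1633   i=2: 1221   i=3: 420
  i=4: 437   i=5: 552   i=6: 1539   i=7: 167
  i=8: 398   i=9: 1438   i=10: 320   i=11: 1433
  i=12: 1436
Match at i=12, j=3: k = 12·43 + 3 = 519.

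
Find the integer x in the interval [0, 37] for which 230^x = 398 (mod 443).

10

Compute 230^0 mod 443 = 1, then multiply by 230 repeatedly:
  230^0=1  230^1=230  230^2=183  230^3=5  230^4=264
  230^5=29  230^6=25  230^7=434  230^8=145  230^9=125
  230^10=398
Found 398 at exponent 10.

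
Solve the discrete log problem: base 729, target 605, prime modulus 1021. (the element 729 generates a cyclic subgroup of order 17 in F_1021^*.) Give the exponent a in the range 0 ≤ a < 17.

8

Successive powers of 729 modulo 1021:
  729^0=1  729^1=729  729^2=521  729^3=1018  729^4=876  729^5=479
  729^6=9  729^7=435  729^8=605
So 729^8 ≡ 605 (mod 1021), giving a = 8.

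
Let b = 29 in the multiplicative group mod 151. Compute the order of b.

The order of 29 must divide p − 1 = 150 = 2 · 3 · 5^2.
Divisors: 1, 2, 3, 5, 6, 10, 15, 25, 30, 50, 75, 150.
Check each in increasing order: 29^1 ≡ 29;  29^2 ≡ 86;  29^3 ≡ 78;  29^5 ≡ 64;  29^6 ≡ 44;  29^10 ≡ 19;  29^15 ≡ 8;  29^25 ≡ 1.
Smallest exponent giving 1 is 25.

25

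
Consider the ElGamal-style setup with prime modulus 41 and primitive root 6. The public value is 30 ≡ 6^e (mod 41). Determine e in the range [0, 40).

Successive powers of 6 modulo 41:
  6^0=1  6^1=6  6^2=36  6^3=11  6^4=25  6^5=27
  6^6=39  6^7=29  6^8=10  6^9=19  6^10=32  6^11=28
  6^12=4  6^13=24  6^14=21  6^15=3  6^16=18  6^17=26
  6^18=33  6^19=34  6^20=40  6^21=35  6^22=5  6^23=30
So 6^23 ≡ 30 (mod 41), giving e = 23.

23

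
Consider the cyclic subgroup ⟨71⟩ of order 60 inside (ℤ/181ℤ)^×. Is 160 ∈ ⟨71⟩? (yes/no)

no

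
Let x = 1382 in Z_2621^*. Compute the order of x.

655

The order of 1382 must divide p − 1 = 2620 = 2^2 · 5 · 131.
Divisors: 1, 2, 4, 5, 10, 20, 131, 262, 524, 655, 1310, 2620.
Check each in increasing order: 1382^1 ≡ 1382;  1382^2 ≡ 1836;  1382^4 ≡ 290;  1382^5 ≡ 2388;  1382^10 ≡ 1869;  1382^20 ≡ 1989;  1382^131 ≡ 1860;  1382^262 ≡ 2501;  1382^524 ≡ 1295;  1382^655 ≡ 1.
Smallest exponent giving 1 is 655.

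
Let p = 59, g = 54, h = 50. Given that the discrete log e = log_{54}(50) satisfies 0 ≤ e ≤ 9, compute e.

Compute 54^0 mod 59 = 1, then multiply by 54 repeatedly:
  54^0=1  54^1=54  54^2=25  54^3=52  54^4=35
  54^5=2  54^6=49  54^7=50
Found 50 at exponent 7.

7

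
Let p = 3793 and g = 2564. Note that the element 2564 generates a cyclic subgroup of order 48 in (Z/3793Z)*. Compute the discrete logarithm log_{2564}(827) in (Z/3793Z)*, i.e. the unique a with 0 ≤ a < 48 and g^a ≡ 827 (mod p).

2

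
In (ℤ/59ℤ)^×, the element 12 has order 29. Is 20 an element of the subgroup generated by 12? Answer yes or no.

yes

20 ∈ ⟨12⟩ iff 20^29 ≡ 1 (mod 59), since |⟨12⟩| = 29.
20^29 mod 59 = 1.
Since 1 = 1, 20 lies in the subgroup.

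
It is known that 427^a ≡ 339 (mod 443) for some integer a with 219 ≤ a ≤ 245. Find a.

Compute 427^219 mod 443 = 199, then multiply by 427 repeatedly:
  427^219=199  427^220=360  427^221=442  427^222=16  427^223=187
  427^224=109  427^225=28  427^226=438  427^227=80  427^228=49
  427^229=102  427^230=140  427^231=418  427^232=400  427^233=245
  427^234=67  427^235=257  427^236=318  427^237=228  427^238=339
Found 339 at exponent 238.

238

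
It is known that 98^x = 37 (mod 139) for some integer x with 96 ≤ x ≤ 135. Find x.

106

Compute 98^96 mod 139 = 100, then multiply by 98 repeatedly:
  98^96=100  98^97=70  98^98=49  98^99=76  98^100=81
  98^101=15  98^102=80  98^103=56  98^104=67  98^105=33
  98^106=37
Found 37 at exponent 106.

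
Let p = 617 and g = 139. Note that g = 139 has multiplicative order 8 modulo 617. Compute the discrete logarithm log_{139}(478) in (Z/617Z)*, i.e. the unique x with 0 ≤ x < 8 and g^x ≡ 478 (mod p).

5

Successive powers of 139 modulo 617:
  139^0=1  139^1=139  139^2=194  139^3=435  139^4=616  139^5=478
So 139^5 ≡ 478 (mod 617), giving x = 5.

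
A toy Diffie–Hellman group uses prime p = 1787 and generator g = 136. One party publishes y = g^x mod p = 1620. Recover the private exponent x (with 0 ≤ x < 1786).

1301

Baby-step giant-step with m = ceil(sqrt(1786)) = 43.
Baby table (136^j mod 1787 for j=0..42):
  0:1  1:136  2:626  3:1147  4:523  5:1435  6:377  7:1236
  8:118  9:1752  10:601  11:1321  12:956  13:1352  14:1598  15:1101
  16:1415  17:1231  18:1225  19:409  20:227  21:493  22:929  23:1254
  24:779  25:511  26:1590  27:13  28:1768  29:990  30:615  31:1438
  32:785  33:1327  34:1772  35:1534  36:1332  37:665  38:1090  39:1706
  40:1493  41:1117  42:17
Giant step factor: 136^(-43) ≡ 177 (mod 1787).
Scan 1620·177^i mod 1787 for i = 0, 1, …:
  i=0: 1620   i=1: 820   i=2: 393   i=3: 1655
  i=4: 1654   i=5: 1477   i=6: 527   i=7: 355
  i=8: 290   i=9: 1294     …   i=29: 169
  i=30: 1321
Match at i=30, j=11: x = 30·43 + 11 = 1301.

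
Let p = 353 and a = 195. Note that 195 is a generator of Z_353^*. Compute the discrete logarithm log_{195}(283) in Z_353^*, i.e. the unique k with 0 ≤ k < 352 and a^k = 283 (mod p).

Baby-step giant-step with m = ceil(sqrt(352)) = 19.
Baby table (195^j mod 353 for j=0..18):
  0:1  1:195  2:254  3:110  4:270  5:53  6:98  7:48
  8:182  9:190  10:338  11:252  12:73  13:115  14:186  15:264
  16:295  17:339  18:94
Giant step factor: 195^(-19) ≡ 95 (mod 353).
Scan 283·95^i mod 353 for i = 0, 1, …:
  i=0: 283   i=1: 57   i=2: 120   i=3: 104
  i=4: 349   i=5: 326   i=6: 259   i=7: 248
  i=8: 262   i=9: 180     …   i=15: 40
  i=16: 270
Match at i=16, j=4: k = 16·19 + 4 = 308.

308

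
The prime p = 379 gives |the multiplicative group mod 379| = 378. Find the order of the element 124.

The order of 124 must divide p − 1 = 378 = 2 · 3^3 · 7.
Divisors: 1, 2, 3, 6, 7, 9, 14, 18, 21, 27, 42, 54, 63, 126, 189, 378.
Check each in increasing order: 124^1 ≡ 124;  124^2 ≡ 216;  124^3 ≡ 254;  124^6 ≡ 86;  124^7 ≡ 52;  124^9 ≡ 241;  124^14 ≡ 51;  124^18 ≡ 94;  124^21 ≡ 378;  124^27 ≡ 293;  124^42 ≡ 1.
Smallest exponent giving 1 is 42.

42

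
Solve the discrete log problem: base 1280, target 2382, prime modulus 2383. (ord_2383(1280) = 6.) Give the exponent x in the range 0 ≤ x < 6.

3

Successive powers of 1280 modulo 2383:
  1280^0=1  1280^1=1280  1280^2=1279  1280^3=2382
So 1280^3 ≡ 2382 (mod 2383), giving x = 3.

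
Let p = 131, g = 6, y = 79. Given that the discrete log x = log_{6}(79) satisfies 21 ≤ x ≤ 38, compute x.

35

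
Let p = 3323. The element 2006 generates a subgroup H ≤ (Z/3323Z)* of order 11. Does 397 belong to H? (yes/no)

yes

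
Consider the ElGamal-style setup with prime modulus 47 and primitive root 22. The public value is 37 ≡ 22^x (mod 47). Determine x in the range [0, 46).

Baby-step giant-step with m = ceil(sqrt(46)) = 7.
Baby table (22^j mod 47 for j=0..6):
  0:1  1:22  2:14  3:26  4:8  5:35  6:18
Giant step factor: 22^(-7) ≡ 40 (mod 47).
Scan 37·40^i mod 47 for i = 0, 1, …:
  i=0: 37   i=1: 23   i=2: 27   i=3: 46
  i=4: 7   i=5: 45   i=6: 14
Match at i=6, j=2: x = 6·7 + 2 = 44.

44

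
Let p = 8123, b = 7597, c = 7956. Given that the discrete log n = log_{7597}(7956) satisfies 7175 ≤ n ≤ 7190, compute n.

7184

Compute 7597^7175 mod 8123 = 2981, then multiply by 7597 repeatedly:
  7597^7175=2981  7597^7176=7856  7597^7177=2351  7597^7178=6193  7597^7179=7928
  7597^7180=5094  7597^7181=1146  7597^7182=6429  7597^7183=5637  7597^7184=7956
Found 7956 at exponent 7184.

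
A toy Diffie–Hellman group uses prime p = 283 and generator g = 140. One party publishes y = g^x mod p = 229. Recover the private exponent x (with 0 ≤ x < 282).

231

Baby-step giant-step with m = ceil(sqrt(282)) = 17.
Baby table (140^j mod 283 for j=0..16):
  0:1  1:140  2:73  3:32  4:235  5:72  6:175  7:162
  8:40  9:223  10:90  11:148  12:61  13:50  14:208  15:254
  16:185
Giant step factor: 140^(-17) ≡ 206 (mod 283).
Scan 229·206^i mod 283 for i = 0, 1, …:
  i=0: 229   i=1: 196   i=2: 190   i=3: 86
  i=4: 170   i=5: 211   i=6: 167   i=7: 159
  i=8: 209   i=9: 38   i=10: 187   i=11: 34
  i=12: 212   i=13: 90
Match at i=13, j=10: x = 13·17 + 10 = 231.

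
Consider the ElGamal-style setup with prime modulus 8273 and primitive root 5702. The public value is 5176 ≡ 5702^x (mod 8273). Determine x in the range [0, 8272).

5338

Baby-step giant-step with m = ceil(sqrt(8272)) = 91.
Baby table (5702^j mod 8273 for j=0..90):
  0:1  1:5702  2:8187  3:6008  4:7396  5:4511  6:965  7:885
  8:8013  9:6620  10:5814  11:1517  12:4649  13:1906  14:5563  15:1544
  16:1416  17:7857  18:2319  19:2684  20:7391  21:820  22:1395  23:3937
  24:4125  25:611  26:989  27:5365  28:5949  29:1898  30:1312  31:2232
  32:2990  33:6600  34:7596  35:3237  36:311  37:2900  38:6346  39:7063
  40:262  41:4784  42:2287  43:2226  44:1870  45:7116  46:4640  47:226
  48:6337  49:5383  50:1036  51:350  52:1907  53:2992  54:1458  55:7424
  56:6980  57:6830  58:3649  59:3  60:560  61:8015  62:1478  63:5642
  64:5260  65:2895  66:2655  67:7493  68:3314  69:896  70:4551  71:5674
  72:5718  73:143  74:4632  75:4248  76:7025  77:6957  78:8052  79:5627
  80:2460  81:4185  82:3538  83:4102  84:1833  85:2967  86:7822  87:1301
  88:5694  89:3936  90:6696
Giant step factor: 5702^(-91) ≡ 4273 (mod 8273).
Scan 5176·4273^i mod 8273 for i = 0, 1, …:
  i=0: 5176   i=1: 3319   i=2: 2165   i=3: 1831
  i=4: 5878   i=5: 8139   i=6: 6528   i=7: 5861
  i=8: 1682   i=9: 6222     …   i=57: 1489
  i=58: 560
Match at i=58, j=60: x = 58·91 + 60 = 5338.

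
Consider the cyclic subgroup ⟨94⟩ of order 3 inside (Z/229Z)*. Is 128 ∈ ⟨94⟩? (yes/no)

no

⟨94⟩ has order 3; its elements mod 229 are {1, 94, 134}.
128 is not in this set.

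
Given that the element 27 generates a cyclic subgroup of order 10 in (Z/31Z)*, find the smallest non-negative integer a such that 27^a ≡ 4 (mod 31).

Successive powers of 27 modulo 31:
  27^0=1  27^1=27  27^2=16  27^3=29  27^4=8  27^5=30
  27^6=4
So 27^6 ≡ 4 (mod 31), giving a = 6.

6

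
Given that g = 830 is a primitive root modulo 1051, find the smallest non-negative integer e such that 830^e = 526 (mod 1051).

Baby-step giant-step with m = ceil(sqrt(1050)) = 33.
Baby table (830^j mod 1051 for j=0..32):
  0:1  1:830  2:495  3:960  4:142  5:148  6:924  7:741
  8:195  9:1047  10:884  11:122  12:364  13:483  14:459  15:508
  16:189  17:271  18:16  19:668  20:563  21:646  22:170  23:266
  24:70  25:295  26:1018  27:987  28:481  29:901  30:569  31:371
  32:1038
Giant step factor: 830^(-33) ≡ 792 (mod 1051).
Scan 526·792^i mod 1051 for i = 0, 1, …:
  i=0: 526   i=1: 396   i=2: 434   i=3: 51
  i=4: 454   i=5: 126   i=6: 998   i=7: 64
  i=8: 240   i=9: 900     …   i=22: 369
  i=23: 70
Match at i=23, j=24: e = 23·33 + 24 = 783.

783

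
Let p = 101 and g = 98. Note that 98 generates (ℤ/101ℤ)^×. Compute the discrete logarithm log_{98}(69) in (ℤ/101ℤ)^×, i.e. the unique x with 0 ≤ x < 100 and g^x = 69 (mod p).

45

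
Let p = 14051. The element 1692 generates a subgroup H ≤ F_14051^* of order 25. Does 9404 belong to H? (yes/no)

⟨1692⟩ has order 25; its elements mod 14051 are {1, 378, 1425, 1692, 2364, 2374, 4712, 5787, 5836, 7281, 8379, 8845, 9404, 9581, 10097, 10249, 10511, 10710, 10776, 12108, 12159, 12273, 12589, 13323, 13860}.
9404 is in this set.

yes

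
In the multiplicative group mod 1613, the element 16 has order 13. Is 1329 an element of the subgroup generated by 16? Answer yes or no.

⟨16⟩ has order 13; its elements mod 1613 are {1, 16, 126, 256, 403, 589, 775, 870, 1016, 1109, 1359, 1549, 1609}.
1329 is not in this set.

no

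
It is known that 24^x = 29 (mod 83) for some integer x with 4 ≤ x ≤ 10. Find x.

10

Compute 24^4 mod 83 = 25, then multiply by 24 repeatedly:
  24^4=25  24^5=19  24^6=41  24^7=71  24^8=44
  24^9=60  24^10=29
Found 29 at exponent 10.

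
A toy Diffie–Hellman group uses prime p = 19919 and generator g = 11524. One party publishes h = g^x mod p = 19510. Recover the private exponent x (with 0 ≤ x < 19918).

4134

Baby-step giant-step with m = ceil(sqrt(19918)) = 142.
Baby table (11524^j mod 19919 for j=0..141):
  0:1  1:11524  2:2603  3:18877  4:3149  5:16577  6:10138  7:5377
  8:16458  9:13193  10:14324  11:1023  12:16923  13:13642  14:9660  15:14468
  16:7202  17:13294  18:3027  19:4979  20:11276  21:12987  22:10741  23:2618
  24:12466  25:2356  26:947  27:17535  28:15004  29:9176  30:14172  31:2247
  32:19647  33:12674  34:9068  35:4558  36:19908  37:12669  38:11205  39:11462
  40:5199  41:16843  42:7996  43:610  44:18152  45:14229  46:1788  47:8666
  48:13037  49:9290  50:13254  51:204  52:454  53:13118  54:6541  55:4988
  56:15397  57:16495  58:1363  59:11040  60:2307  61:13922  62:9502  63:6305
  64:14227  65:18578  66:3460  67:15121  68:2992  69:19  70:19766  71:9619
  72:121  73:74  74:16178  75:13351  76:2568  77:13917  78:11639  79:13209
  80:19437  81:2833  82:251  83:4269  84:15945  85:17324  86:13558  87:17675
  88:14925  89:15054  90:7725  91:4889  92:9904  93:17745  94:4926  95:17993
  96:14461  97:6210  98:14992  99:10321  100:2855  101:14751  102:1778  103:12940
  104:6926  105:19710  106:1683  107:13705  108:18588  109:19105  110:1313  111:12491
  112:11590  113:6265  114:11404  115:14053  116:5302  117:8675  118:17158  119:12798
  120:3876  121:8626  122:10214  123:4765  124:15096  125:13677  126:14620  127:5978
  128:10570  129:3995  130:5571  131:1267  132:281  133:11366  134:14359  135:5983
  136:8433  137:17010  138:361  139:17012  140:3490  141:2299
Giant step factor: 11524^(-142) ≡ 14918 (mod 19919).
Scan 19510·14918^i mod 19919 for i = 0, 1, …:
  i=0: 19510   i=1: 13671   i=2: 13256   i=3: 17095
  i=4: 253   i=5: 9563   i=6: 956   i=7: 19523
  i=8: 8415   i=9: 5432     …   i=28: 7160
  i=29: 7202
Match at i=29, j=16: x = 29·142 + 16 = 4134.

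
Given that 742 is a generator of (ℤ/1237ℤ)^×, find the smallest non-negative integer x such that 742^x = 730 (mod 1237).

1024

Baby-step giant-step with m = ceil(sqrt(1236)) = 36.
Baby table (742^j mod 1237 for j=0..35):
  0:1  1:742  2:99  3:475  4:1142  5:19  6:491  7:644
  8:366  9:669  10:361  11:670  12:1103  13:769  14:341  15:674
  16:360  17:1165  18:1004  19:294  20:436  21:655  22:1106  23:521
  24:638  25:862  26:75  27:1222  28:3  29:989  30:297  31:188
  32:952  33:57  34:236  35:695
Giant step factor: 742^(-36) ≡ 1148 (mod 1237).
Scan 730·1148^i mod 1237 for i = 0, 1, …:
  i=0: 730   i=1: 591   i=2: 592   i=3: 503
  i=4: 1002   i=5: 1123   i=6: 250   i=7: 16
  i=8: 1050   i=9: 562     …   i=27: 677
  i=28: 360
Match at i=28, j=16: x = 28·36 + 16 = 1024.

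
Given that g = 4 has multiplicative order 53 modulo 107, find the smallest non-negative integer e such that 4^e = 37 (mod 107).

Baby-step giant-step with m = ceil(sqrt(53)) = 8.
Baby table (4^j mod 107 for j=0..7):
  0:1  1:4  2:16  3:64  4:42  5:61  6:30  7:13
Giant step factor: 4^(-8) ≡ 35 (mod 107).
Scan 37·35^i mod 107 for i = 0, 1, …:
  i=0: 37   i=1: 11   i=2: 64
Match at i=2, j=3: e = 2·8 + 3 = 19.

19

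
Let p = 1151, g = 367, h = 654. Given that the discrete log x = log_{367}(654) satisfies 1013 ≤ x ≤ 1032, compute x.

1014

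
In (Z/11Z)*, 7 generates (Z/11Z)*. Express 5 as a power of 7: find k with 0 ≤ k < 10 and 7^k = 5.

2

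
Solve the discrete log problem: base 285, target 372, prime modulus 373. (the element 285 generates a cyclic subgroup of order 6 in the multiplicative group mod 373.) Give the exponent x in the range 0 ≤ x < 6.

3

Successive powers of 285 modulo 373:
  285^0=1  285^1=285  285^2=284  285^3=372
So 285^3 ≡ 372 (mod 373), giving x = 3.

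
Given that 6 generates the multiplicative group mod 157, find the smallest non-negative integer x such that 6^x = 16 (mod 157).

Baby-step giant-step with m = ceil(sqrt(156)) = 13.
Baby table (6^j mod 157 for j=0..12):
  0:1  1:6  2:36  3:59  4:40  5:83  6:27  7:5
  8:30  9:23  10:138  11:43  12:101
Giant step factor: 6^(-13) ≡ 107 (mod 157).
Scan 16·107^i mod 157 for i = 0, 1, …:
  i=0: 16   i=1: 142   i=2: 122   i=3: 23
Match at i=3, j=9: x = 3·13 + 9 = 48.

48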